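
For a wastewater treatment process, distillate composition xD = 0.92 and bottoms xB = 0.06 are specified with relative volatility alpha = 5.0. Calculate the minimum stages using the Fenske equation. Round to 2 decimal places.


N_min = ln((xD*(1-xB))/(xB*(1-xD))) / ln(alpha)
Numerator inside ln: 0.8648 / 0.0048 = 180.166667
ln(180.166667) = 5.193882
ln(alpha) = ln(5.0) = 1.609438
N_min = 5.193882 / 1.609438 = 3.23


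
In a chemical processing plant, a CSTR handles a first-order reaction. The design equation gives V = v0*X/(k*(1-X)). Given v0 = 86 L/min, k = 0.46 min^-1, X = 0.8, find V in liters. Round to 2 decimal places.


V = v0 * X / (k * (1 - X))
V = 86 * 0.8 / (0.46 * (1 - 0.8))
V = 68.8 / (0.46 * 0.2)
V = 68.8 / 0.092
V = 747.83 L


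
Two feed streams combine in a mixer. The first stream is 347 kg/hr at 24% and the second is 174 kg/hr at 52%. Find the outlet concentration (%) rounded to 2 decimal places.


Mass balance on solute: F1*x1 + F2*x2 = F3*x3
F3 = F1 + F2 = 347 + 174 = 521 kg/hr
x3 = (F1*x1 + F2*x2)/F3
x3 = (347*0.24 + 174*0.52) / 521
x3 = 33.35%


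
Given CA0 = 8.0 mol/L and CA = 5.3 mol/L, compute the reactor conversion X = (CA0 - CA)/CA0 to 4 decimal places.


X = (CA0 - CA) / CA0
X = (8.0 - 5.3) / 8.0
X = 2.7 / 8.0
X = 0.3375


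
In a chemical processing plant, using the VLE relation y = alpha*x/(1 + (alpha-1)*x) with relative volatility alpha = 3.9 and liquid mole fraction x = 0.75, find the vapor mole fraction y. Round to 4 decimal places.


y = alpha*x / (1 + (alpha-1)*x)
y = 3.9*0.75 / (1 + (3.9-1)*0.75)
y = 2.925 / (1 + 2.175)
y = 2.925 / 3.175
y = 0.9213


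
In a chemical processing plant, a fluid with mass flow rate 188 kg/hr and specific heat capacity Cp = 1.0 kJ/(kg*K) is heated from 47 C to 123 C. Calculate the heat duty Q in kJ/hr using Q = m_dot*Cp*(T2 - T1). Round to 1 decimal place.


Q = m_dot * Cp * (T2 - T1)
Q = 188 * 1.0 * (123 - 47)
Q = 188 * 1.0 * 76
Q = 14288.0 kJ/hr


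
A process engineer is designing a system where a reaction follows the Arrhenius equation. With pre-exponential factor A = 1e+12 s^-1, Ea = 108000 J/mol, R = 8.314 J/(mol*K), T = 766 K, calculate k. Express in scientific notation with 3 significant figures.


k = A * exp(-Ea/(R*T))
k = 1e+12 * exp(-108000 / (8.314 * 766))
k = 1e+12 * exp(-16.958404)
k = 4.32e+04


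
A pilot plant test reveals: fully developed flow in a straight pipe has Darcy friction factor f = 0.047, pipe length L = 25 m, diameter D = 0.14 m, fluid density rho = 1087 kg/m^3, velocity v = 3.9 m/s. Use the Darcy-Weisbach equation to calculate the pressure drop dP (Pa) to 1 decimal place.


dP = f * (L/D) * (rho*v^2/2)
dP = 0.047 * (25/0.14) * (1087*3.9^2/2)
L/D = 178.57142857
rho*v^2/2 = 1087*15.21/2 = 8266.635
dP = 0.047 * 178.57142857 * 8266.635
dP = 69380.7 Pa


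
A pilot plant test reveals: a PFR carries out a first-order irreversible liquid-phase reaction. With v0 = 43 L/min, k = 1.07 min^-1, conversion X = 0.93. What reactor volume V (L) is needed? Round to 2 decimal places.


V = (v0/k) * ln(1/(1-X))
V = (43/1.07) * ln(1/(1-0.93))
V = 40.186916 * ln(14.285714)
V = 40.186916 * 2.65926
V = 106.87 L


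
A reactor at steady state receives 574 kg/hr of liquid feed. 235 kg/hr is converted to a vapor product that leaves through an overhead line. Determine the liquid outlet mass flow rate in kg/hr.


Steady-state mass balance on the main outlet: F_out = F_in - F_removed
F_out = 574 - 235
F_out = 339 kg/hr


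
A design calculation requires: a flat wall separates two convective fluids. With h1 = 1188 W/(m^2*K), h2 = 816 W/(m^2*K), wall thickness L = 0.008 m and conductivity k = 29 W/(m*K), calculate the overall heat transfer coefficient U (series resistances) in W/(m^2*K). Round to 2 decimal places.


1/U = 1/h1 + L/k + 1/h2
1/U = 1/1188 + 0.008/29 + 1/816
1/U = 0.0008417508 + 0.0002758621 + 0.0012254902
1/U = 0.0023431031
U = 426.78 W/(m^2*K)


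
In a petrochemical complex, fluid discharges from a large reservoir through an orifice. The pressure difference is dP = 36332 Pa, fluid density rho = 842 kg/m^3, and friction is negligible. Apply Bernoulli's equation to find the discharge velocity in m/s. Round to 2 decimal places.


v = sqrt(2*dP/rho)
v = sqrt(2*36332/842)
v = sqrt(86.299287)
v = 9.29 m/s


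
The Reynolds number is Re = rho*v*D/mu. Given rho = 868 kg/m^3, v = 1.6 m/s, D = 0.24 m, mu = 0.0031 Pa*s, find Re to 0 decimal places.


Re = rho * v * D / mu
Re = 868 * 1.6 * 0.24 / 0.0031
Re = 333.312 / 0.0031
Re = 107520


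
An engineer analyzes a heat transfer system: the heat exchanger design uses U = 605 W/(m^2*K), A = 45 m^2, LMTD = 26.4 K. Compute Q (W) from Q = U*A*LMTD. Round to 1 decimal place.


Q = U * A * LMTD
Q = 605 * 45 * 26.4
Q = 718740.0 W


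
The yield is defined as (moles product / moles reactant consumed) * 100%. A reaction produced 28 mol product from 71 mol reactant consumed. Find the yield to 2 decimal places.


Yield = (moles product / moles consumed) * 100%
Yield = (28 / 71) * 100
Yield = 0.3944 * 100
Yield = 39.44%


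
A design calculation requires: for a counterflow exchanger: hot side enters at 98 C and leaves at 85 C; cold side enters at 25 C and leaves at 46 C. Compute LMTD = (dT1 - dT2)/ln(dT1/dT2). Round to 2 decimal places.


dT1 = Th_in - Tc_out = 98 - 46 = 52
dT2 = Th_out - Tc_in = 85 - 25 = 60
LMTD = (dT1 - dT2) / ln(dT1/dT2)
LMTD = (52 - 60) / ln(52/60)
LMTD = 55.90 K


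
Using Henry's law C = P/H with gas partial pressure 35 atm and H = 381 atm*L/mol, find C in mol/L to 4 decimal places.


C = P / H
C = 35 / 381
C = 0.0919 mol/L


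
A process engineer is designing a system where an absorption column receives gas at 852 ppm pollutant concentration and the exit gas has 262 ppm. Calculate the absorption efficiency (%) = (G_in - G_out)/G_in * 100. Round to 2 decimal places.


Efficiency = (G_in - G_out) / G_in * 100%
Efficiency = (852 - 262) / 852 * 100
Efficiency = 590 / 852 * 100
Efficiency = 69.25%


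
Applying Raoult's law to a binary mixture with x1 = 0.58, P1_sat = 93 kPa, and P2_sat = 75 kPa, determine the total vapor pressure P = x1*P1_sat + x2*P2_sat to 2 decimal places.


P = x1*P1_sat + x2*P2_sat
x2 = 1 - x1 = 1 - 0.58 = 0.42
P = 0.58*93 + 0.42*75
P = 53.94 + 31.5
P = 85.44 kPa


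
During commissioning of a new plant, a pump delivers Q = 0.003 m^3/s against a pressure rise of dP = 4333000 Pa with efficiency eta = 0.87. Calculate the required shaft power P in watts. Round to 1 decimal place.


P = Q * dP / eta
P = 0.003 * 4333000 / 0.87
P = 12999.0 / 0.87
P = 14941.4 W


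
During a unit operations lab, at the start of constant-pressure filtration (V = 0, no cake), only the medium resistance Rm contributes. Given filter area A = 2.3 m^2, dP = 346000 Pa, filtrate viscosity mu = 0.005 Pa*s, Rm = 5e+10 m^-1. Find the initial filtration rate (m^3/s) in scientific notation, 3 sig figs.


rate = A * dP / (mu * Rm)
rate = 2.3 * 346000 / (0.005 * 5e+10)
rate = 795800.0 / 2.500e+08
rate = 3.18e-03 m^3/s


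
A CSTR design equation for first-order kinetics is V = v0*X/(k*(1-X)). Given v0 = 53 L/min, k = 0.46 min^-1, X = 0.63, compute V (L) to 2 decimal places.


V = v0 * X / (k * (1 - X))
V = 53 * 0.63 / (0.46 * (1 - 0.63))
V = 33.39 / (0.46 * 0.37)
V = 33.39 / 0.1702
V = 196.18 L


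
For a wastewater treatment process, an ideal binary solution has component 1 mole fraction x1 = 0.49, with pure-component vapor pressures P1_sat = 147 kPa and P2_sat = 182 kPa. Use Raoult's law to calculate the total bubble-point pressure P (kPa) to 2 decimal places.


P = x1*P1_sat + x2*P2_sat
x2 = 1 - x1 = 1 - 0.49 = 0.51
P = 0.49*147 + 0.51*182
P = 72.03 + 92.82
P = 164.85 kPa


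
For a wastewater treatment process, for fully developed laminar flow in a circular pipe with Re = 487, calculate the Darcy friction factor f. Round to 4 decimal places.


f = 64 / Re
f = 64 / 487
f = 0.1314


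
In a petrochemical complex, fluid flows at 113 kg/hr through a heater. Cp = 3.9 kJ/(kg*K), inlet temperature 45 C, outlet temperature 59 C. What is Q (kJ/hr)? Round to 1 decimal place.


Q = m_dot * Cp * (T2 - T1)
Q = 113 * 3.9 * (59 - 45)
Q = 113 * 3.9 * 14
Q = 6169.8 kJ/hr


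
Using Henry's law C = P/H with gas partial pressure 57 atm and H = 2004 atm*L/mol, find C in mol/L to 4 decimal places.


C = P / H
C = 57 / 2004
C = 0.0284 mol/L


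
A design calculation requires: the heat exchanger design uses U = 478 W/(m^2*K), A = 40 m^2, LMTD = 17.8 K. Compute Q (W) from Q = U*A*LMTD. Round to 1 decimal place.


Q = U * A * LMTD
Q = 478 * 40 * 17.8
Q = 340336.0 W


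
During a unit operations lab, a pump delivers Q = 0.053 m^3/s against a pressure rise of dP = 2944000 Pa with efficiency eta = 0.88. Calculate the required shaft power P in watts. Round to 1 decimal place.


P = Q * dP / eta
P = 0.053 * 2944000 / 0.88
P = 156032.0 / 0.88
P = 177309.1 W


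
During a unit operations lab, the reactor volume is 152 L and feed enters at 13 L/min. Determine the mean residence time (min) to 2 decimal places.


tau = V / v0
tau = 152 / 13
tau = 11.69 min


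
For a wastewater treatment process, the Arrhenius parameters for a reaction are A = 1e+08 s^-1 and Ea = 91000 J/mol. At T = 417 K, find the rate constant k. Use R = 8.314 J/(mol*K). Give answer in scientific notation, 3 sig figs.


k = A * exp(-Ea/(R*T))
k = 1e+08 * exp(-91000 / (8.314 * 417))
k = 1e+08 * exp(-26.247946)
k = 3.99e-04


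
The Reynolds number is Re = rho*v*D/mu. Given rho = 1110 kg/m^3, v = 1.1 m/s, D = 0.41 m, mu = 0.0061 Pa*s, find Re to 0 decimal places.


Re = rho * v * D / mu
Re = 1110 * 1.1 * 0.41 / 0.0061
Re = 500.61 / 0.0061
Re = 82067


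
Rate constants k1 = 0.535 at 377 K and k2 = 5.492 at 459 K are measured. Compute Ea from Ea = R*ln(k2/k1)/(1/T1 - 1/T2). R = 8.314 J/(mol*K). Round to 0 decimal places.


Ea = R * ln(k2/k1) / (1/T1 - 1/T2)
ln(k2/k1) = ln(5.492/0.535) = 2.328781
1/T1 - 1/T2 = 1/377 - 1/459 = 0.000473870656
Ea = 8.314 * 2.328781 / 0.000473870656
Ea = 40858 J/mol


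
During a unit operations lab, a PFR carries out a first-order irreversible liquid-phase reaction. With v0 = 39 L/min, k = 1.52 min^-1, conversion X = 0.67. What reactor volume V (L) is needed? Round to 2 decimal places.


V = (v0/k) * ln(1/(1-X))
V = (39/1.52) * ln(1/(1-0.67))
V = 25.657895 * ln(3.030303)
V = 25.657895 * 1.108663
V = 28.45 L


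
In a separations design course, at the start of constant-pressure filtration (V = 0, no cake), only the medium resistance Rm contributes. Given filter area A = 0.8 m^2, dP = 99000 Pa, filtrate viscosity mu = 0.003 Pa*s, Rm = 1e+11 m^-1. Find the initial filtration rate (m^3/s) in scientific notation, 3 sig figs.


rate = A * dP / (mu * Rm)
rate = 0.8 * 99000 / (0.003 * 1e+11)
rate = 79200.0 / 3.000e+08
rate = 2.64e-04 m^3/s


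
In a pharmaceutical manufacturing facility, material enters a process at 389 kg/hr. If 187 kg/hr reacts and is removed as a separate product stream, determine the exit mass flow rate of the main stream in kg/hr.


Steady-state mass balance on the main outlet: F_out = F_in - F_removed
F_out = 389 - 187
F_out = 202 kg/hr


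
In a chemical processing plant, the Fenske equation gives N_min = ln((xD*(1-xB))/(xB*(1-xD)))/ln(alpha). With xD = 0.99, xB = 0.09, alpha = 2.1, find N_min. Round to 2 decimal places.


N_min = ln((xD*(1-xB))/(xB*(1-xD))) / ln(alpha)
Numerator inside ln: 0.9009 / 0.0009 = 1001.0
ln(1001.0) = 6.908755
ln(alpha) = ln(2.1) = 0.741937
N_min = 6.908755 / 0.741937 = 9.31


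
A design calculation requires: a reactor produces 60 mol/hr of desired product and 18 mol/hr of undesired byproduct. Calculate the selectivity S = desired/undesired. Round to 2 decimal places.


S = desired product rate / undesired product rate
S = 60 / 18
S = 3.33


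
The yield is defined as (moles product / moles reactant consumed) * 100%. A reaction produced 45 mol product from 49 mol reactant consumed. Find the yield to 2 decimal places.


Yield = (moles product / moles consumed) * 100%
Yield = (45 / 49) * 100
Yield = 0.9184 * 100
Yield = 91.84%


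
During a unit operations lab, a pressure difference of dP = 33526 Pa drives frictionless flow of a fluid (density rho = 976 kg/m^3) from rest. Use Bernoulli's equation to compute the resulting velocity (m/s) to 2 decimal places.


v = sqrt(2*dP/rho)
v = sqrt(2*33526/976)
v = sqrt(68.70082)
v = 8.29 m/s


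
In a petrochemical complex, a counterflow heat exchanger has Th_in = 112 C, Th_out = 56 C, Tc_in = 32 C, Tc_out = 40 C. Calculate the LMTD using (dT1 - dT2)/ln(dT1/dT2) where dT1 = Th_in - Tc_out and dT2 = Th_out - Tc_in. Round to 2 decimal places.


dT1 = Th_in - Tc_out = 112 - 40 = 72
dT2 = Th_out - Tc_in = 56 - 32 = 24
LMTD = (dT1 - dT2) / ln(dT1/dT2)
LMTD = (72 - 24) / ln(72/24)
LMTD = 43.69 K


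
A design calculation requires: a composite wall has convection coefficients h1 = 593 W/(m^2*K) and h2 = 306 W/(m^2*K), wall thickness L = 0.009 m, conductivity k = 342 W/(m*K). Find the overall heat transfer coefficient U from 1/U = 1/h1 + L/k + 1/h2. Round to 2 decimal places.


1/U = 1/h1 + L/k + 1/h2
1/U = 1/593 + 0.009/342 + 1/306
1/U = 0.0016863406 + 2.63158e-05 + 0.0032679739
1/U = 0.0049806303
U = 200.78 W/(m^2*K)


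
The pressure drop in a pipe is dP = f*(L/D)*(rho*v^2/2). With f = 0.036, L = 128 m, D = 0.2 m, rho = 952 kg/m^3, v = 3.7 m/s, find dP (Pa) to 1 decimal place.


dP = f * (L/D) * (rho*v^2/2)
dP = 0.036 * (128/0.2) * (952*3.7^2/2)
L/D = 640.0
rho*v^2/2 = 952*13.69/2 = 6516.44
dP = 0.036 * 640.0 * 6516.44
dP = 150138.8 Pa


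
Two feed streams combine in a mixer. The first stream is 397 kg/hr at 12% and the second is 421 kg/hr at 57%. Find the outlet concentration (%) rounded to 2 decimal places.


Mass balance on solute: F1*x1 + F2*x2 = F3*x3
F3 = F1 + F2 = 397 + 421 = 818 kg/hr
x3 = (F1*x1 + F2*x2)/F3
x3 = (397*0.12 + 421*0.57) / 818
x3 = 35.16%


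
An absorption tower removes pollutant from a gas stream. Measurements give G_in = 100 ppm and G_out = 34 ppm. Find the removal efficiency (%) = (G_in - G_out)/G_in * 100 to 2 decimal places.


Efficiency = (G_in - G_out) / G_in * 100%
Efficiency = (100 - 34) / 100 * 100
Efficiency = 66 / 100 * 100
Efficiency = 66.00%


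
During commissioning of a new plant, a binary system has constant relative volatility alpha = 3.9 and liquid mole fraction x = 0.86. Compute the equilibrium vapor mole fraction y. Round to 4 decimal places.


y = alpha*x / (1 + (alpha-1)*x)
y = 3.9*0.86 / (1 + (3.9-1)*0.86)
y = 3.354 / (1 + 2.494)
y = 3.354 / 3.494
y = 0.9599


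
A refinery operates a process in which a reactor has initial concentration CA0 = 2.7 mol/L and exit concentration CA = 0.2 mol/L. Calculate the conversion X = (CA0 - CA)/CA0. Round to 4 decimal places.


X = (CA0 - CA) / CA0
X = (2.7 - 0.2) / 2.7
X = 2.5 / 2.7
X = 0.9259


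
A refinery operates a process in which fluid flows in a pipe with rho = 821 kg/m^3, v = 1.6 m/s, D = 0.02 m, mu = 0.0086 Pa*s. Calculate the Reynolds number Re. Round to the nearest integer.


Re = rho * v * D / mu
Re = 821 * 1.6 * 0.02 / 0.0086
Re = 26.272 / 0.0086
Re = 3055


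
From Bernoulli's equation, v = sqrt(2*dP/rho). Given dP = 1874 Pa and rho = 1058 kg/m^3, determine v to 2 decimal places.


v = sqrt(2*dP/rho)
v = sqrt(2*1874/1058)
v = sqrt(3.542533)
v = 1.88 m/s


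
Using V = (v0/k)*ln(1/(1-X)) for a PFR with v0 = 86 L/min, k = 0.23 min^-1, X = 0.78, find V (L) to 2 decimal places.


V = (v0/k) * ln(1/(1-X))
V = (86/0.23) * ln(1/(1-0.78))
V = 373.913043 * ln(4.545455)
V = 373.913043 * 1.514128
V = 566.15 L


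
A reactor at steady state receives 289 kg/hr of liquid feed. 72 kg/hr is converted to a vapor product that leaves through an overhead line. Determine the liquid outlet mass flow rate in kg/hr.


Steady-state mass balance on the main outlet: F_out = F_in - F_removed
F_out = 289 - 72
F_out = 217 kg/hr


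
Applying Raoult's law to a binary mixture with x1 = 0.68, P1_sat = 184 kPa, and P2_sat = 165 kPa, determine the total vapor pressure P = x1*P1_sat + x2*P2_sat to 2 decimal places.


P = x1*P1_sat + x2*P2_sat
x2 = 1 - x1 = 1 - 0.68 = 0.32
P = 0.68*184 + 0.32*165
P = 125.12 + 52.8
P = 177.92 kPa


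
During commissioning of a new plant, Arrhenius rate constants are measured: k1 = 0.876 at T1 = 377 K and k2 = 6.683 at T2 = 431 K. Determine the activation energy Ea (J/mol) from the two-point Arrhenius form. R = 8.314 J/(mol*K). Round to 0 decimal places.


Ea = R * ln(k2/k1) / (1/T1 - 1/T2)
ln(k2/k1) = ln(6.683/0.876) = 2.0319562
1/T1 - 1/T2 = 1/377 - 1/431 = 0.000332334279
Ea = 8.314 * 2.0319562 / 0.000332334279
Ea = 50833 J/mol


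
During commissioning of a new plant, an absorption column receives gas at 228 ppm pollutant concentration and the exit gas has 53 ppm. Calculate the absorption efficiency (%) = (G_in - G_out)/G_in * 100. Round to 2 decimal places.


Efficiency = (G_in - G_out) / G_in * 100%
Efficiency = (228 - 53) / 228 * 100
Efficiency = 175 / 228 * 100
Efficiency = 76.75%


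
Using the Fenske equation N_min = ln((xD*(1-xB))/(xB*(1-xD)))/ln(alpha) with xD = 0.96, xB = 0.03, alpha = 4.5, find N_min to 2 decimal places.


N_min = ln((xD*(1-xB))/(xB*(1-xD))) / ln(alpha)
Numerator inside ln: 0.9312 / 0.0012 = 776.0
ln(776.0) = 6.654153
ln(alpha) = ln(4.5) = 1.504077
N_min = 6.654153 / 1.504077 = 4.42


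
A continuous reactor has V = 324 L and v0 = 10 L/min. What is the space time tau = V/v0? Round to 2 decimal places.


tau = V / v0
tau = 324 / 10
tau = 32.40 min


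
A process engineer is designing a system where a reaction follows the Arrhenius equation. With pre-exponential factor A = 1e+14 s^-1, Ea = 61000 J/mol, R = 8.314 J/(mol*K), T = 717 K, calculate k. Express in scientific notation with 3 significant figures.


k = A * exp(-Ea/(R*T))
k = 1e+14 * exp(-61000 / (8.314 * 717))
k = 1e+14 * exp(-10.232945)
k = 3.60e+09


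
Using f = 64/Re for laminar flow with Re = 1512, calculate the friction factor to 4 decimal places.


f = 64 / Re
f = 64 / 1512
f = 0.0423


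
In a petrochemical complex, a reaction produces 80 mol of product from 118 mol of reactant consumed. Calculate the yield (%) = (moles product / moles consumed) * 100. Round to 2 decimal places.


Yield = (moles product / moles consumed) * 100%
Yield = (80 / 118) * 100
Yield = 0.678 * 100
Yield = 67.80%


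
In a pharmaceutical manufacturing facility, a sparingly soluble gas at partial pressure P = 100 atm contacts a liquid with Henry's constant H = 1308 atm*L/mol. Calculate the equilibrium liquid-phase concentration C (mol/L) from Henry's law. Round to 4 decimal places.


C = P / H
C = 100 / 1308
C = 0.0765 mol/L


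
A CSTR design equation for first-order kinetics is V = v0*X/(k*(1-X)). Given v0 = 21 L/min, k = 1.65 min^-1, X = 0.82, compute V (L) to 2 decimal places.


V = v0 * X / (k * (1 - X))
V = 21 * 0.82 / (1.65 * (1 - 0.82))
V = 17.22 / (1.65 * 0.18)
V = 17.22 / 0.297
V = 57.98 L


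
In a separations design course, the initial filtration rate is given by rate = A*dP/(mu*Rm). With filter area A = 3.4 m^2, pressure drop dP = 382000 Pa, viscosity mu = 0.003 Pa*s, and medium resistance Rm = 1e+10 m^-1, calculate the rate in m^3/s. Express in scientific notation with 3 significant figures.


rate = A * dP / (mu * Rm)
rate = 3.4 * 382000 / (0.003 * 1e+10)
rate = 1298800.0 / 3.000e+07
rate = 4.33e-02 m^3/s


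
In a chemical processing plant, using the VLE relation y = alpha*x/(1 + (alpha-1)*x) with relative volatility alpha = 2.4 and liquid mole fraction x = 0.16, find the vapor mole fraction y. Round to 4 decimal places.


y = alpha*x / (1 + (alpha-1)*x)
y = 2.4*0.16 / (1 + (2.4-1)*0.16)
y = 0.384 / (1 + 0.224)
y = 0.384 / 1.224
y = 0.3137


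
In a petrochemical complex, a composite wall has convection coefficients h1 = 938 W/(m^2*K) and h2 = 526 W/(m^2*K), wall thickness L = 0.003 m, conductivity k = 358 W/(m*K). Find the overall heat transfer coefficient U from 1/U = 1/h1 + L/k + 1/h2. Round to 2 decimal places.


1/U = 1/h1 + L/k + 1/h2
1/U = 1/938 + 0.003/358 + 1/526
1/U = 0.0010660981 + 8.3799e-06 + 0.0019011407
1/U = 0.0029756187
U = 336.06 W/(m^2*K)


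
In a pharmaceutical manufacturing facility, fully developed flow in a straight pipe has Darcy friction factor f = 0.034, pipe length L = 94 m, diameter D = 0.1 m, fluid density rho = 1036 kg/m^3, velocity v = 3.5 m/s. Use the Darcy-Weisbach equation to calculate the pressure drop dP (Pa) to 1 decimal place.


dP = f * (L/D) * (rho*v^2/2)
dP = 0.034 * (94/0.1) * (1036*3.5^2/2)
L/D = 940.0
rho*v^2/2 = 1036*12.25/2 = 6345.5
dP = 0.034 * 940.0 * 6345.5
dP = 202802.2 Pa


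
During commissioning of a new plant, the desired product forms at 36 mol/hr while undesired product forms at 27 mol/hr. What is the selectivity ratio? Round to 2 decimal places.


S = desired product rate / undesired product rate
S = 36 / 27
S = 1.33


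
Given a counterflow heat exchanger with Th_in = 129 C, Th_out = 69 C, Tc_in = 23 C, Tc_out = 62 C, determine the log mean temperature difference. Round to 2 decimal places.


dT1 = Th_in - Tc_out = 129 - 62 = 67
dT2 = Th_out - Tc_in = 69 - 23 = 46
LMTD = (dT1 - dT2) / ln(dT1/dT2)
LMTD = (67 - 46) / ln(67/46)
LMTD = 55.84 K


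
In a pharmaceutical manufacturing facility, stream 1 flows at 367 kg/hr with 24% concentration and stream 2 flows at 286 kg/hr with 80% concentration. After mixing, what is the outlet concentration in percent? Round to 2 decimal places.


Mass balance on solute: F1*x1 + F2*x2 = F3*x3
F3 = F1 + F2 = 367 + 286 = 653 kg/hr
x3 = (F1*x1 + F2*x2)/F3
x3 = (367*0.24 + 286*0.8) / 653
x3 = 48.53%


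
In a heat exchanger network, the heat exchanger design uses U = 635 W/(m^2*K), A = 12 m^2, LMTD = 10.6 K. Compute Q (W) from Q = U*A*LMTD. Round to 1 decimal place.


Q = U * A * LMTD
Q = 635 * 12 * 10.6
Q = 80772.0 W


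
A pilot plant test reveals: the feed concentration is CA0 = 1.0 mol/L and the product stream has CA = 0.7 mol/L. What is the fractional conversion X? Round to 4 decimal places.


X = (CA0 - CA) / CA0
X = (1.0 - 0.7) / 1.0
X = 0.3 / 1.0
X = 0.3000


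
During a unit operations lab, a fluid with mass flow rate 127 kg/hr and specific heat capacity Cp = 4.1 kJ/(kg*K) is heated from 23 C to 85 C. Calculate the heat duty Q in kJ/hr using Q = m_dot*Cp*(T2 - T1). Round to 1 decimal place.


Q = m_dot * Cp * (T2 - T1)
Q = 127 * 4.1 * (85 - 23)
Q = 127 * 4.1 * 62
Q = 32283.4 kJ/hr


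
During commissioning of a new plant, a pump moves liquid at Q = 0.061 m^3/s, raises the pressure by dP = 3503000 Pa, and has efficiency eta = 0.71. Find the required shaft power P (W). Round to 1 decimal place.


P = Q * dP / eta
P = 0.061 * 3503000 / 0.71
P = 213683.0 / 0.71
P = 300962.0 W


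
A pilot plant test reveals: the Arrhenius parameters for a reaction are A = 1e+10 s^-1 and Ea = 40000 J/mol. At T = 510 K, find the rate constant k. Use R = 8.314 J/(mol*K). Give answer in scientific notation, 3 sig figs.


k = A * exp(-Ea/(R*T))
k = 1e+10 * exp(-40000 / (8.314 * 510))
k = 1e+10 * exp(-9.433651)
k = 8.00e+05


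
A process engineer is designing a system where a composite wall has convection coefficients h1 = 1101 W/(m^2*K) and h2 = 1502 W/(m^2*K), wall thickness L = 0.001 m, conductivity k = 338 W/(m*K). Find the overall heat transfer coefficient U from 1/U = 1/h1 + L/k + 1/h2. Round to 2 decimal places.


1/U = 1/h1 + L/k + 1/h2
1/U = 1/1101 + 0.001/338 + 1/1502
1/U = 0.0009082652 + 2.9586e-06 + 0.000665779
1/U = 0.0015770028
U = 634.11 W/(m^2*K)


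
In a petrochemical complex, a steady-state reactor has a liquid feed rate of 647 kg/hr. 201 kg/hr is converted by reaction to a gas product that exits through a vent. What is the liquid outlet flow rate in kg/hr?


Steady-state mass balance on the main outlet: F_out = F_in - F_removed
F_out = 647 - 201
F_out = 446 kg/hr


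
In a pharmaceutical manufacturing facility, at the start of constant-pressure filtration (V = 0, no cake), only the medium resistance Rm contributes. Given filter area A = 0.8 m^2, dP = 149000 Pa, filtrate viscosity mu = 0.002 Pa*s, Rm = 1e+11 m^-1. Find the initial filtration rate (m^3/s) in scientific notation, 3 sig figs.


rate = A * dP / (mu * Rm)
rate = 0.8 * 149000 / (0.002 * 1e+11)
rate = 119200.0 / 2.000e+08
rate = 5.96e-04 m^3/s


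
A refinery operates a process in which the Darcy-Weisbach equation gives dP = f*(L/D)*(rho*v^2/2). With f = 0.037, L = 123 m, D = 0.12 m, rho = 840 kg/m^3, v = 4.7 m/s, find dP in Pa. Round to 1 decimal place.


dP = f * (L/D) * (rho*v^2/2)
dP = 0.037 * (123/0.12) * (840*4.7^2/2)
L/D = 1025.0
rho*v^2/2 = 840*22.09/2 = 9277.8
dP = 0.037 * 1025.0 * 9277.8
dP = 351860.6 Pa


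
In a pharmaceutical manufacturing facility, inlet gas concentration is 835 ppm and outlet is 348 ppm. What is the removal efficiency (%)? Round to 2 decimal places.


Efficiency = (G_in - G_out) / G_in * 100%
Efficiency = (835 - 348) / 835 * 100
Efficiency = 487 / 835 * 100
Efficiency = 58.32%


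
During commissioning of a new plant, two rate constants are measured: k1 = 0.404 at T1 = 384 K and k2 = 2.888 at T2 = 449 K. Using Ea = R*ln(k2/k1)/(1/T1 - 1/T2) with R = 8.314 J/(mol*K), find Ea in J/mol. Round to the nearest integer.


Ea = R * ln(k2/k1) / (1/T1 - 1/T2)
ln(k2/k1) = ln(2.888/0.404) = 1.9669046
1/T1 - 1/T2 = 1/384 - 1/449 = 0.000376995174
Ea = 8.314 * 1.9669046 / 0.000376995174
Ea = 43377 J/mol


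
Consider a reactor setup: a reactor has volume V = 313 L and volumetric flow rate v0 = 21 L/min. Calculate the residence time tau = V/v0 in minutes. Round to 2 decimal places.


tau = V / v0
tau = 313 / 21
tau = 14.90 min


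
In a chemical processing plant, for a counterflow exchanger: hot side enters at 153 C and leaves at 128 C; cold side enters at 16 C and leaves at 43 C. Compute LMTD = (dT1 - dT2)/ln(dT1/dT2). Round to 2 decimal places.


dT1 = Th_in - Tc_out = 153 - 43 = 110
dT2 = Th_out - Tc_in = 128 - 16 = 112
LMTD = (dT1 - dT2) / ln(dT1/dT2)
LMTD = (110 - 112) / ln(110/112)
LMTD = 111.00 K


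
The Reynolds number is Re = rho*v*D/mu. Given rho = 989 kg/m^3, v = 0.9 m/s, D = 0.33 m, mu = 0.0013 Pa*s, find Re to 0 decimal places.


Re = rho * v * D / mu
Re = 989 * 0.9 * 0.33 / 0.0013
Re = 293.733 / 0.0013
Re = 225948


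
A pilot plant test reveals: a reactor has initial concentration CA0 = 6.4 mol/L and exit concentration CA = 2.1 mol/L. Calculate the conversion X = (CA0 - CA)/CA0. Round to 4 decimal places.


X = (CA0 - CA) / CA0
X = (6.4 - 2.1) / 6.4
X = 4.3 / 6.4
X = 0.6719


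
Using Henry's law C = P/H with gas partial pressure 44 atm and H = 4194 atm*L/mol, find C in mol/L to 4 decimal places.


C = P / H
C = 44 / 4194
C = 0.0105 mol/L


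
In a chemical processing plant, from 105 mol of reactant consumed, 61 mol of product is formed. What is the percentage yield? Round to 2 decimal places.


Yield = (moles product / moles consumed) * 100%
Yield = (61 / 105) * 100
Yield = 0.581 * 100
Yield = 58.10%


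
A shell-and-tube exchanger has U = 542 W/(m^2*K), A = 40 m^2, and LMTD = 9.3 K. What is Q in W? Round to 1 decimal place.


Q = U * A * LMTD
Q = 542 * 40 * 9.3
Q = 201624.0 W


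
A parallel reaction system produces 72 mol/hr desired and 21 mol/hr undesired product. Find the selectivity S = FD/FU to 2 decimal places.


S = desired product rate / undesired product rate
S = 72 / 21
S = 3.43


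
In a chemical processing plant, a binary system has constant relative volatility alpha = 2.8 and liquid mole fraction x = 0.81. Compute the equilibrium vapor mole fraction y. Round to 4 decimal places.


y = alpha*x / (1 + (alpha-1)*x)
y = 2.8*0.81 / (1 + (2.8-1)*0.81)
y = 2.268 / (1 + 1.458)
y = 2.268 / 2.458
y = 0.9227


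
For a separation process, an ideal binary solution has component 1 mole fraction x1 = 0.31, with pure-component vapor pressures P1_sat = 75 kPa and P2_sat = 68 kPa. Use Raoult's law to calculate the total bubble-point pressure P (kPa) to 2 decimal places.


P = x1*P1_sat + x2*P2_sat
x2 = 1 - x1 = 1 - 0.31 = 0.69
P = 0.31*75 + 0.69*68
P = 23.25 + 46.92
P = 70.17 kPa


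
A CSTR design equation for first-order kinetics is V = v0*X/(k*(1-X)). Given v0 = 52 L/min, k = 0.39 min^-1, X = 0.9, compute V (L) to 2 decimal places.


V = v0 * X / (k * (1 - X))
V = 52 * 0.9 / (0.39 * (1 - 0.9))
V = 46.8 / (0.39 * 0.1)
V = 46.8 / 0.039
V = 1200.00 L


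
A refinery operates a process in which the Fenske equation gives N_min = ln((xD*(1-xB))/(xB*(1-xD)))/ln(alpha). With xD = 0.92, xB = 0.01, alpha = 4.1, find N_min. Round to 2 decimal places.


N_min = ln((xD*(1-xB))/(xB*(1-xD))) / ln(alpha)
Numerator inside ln: 0.9108 / 0.0008 = 1138.5
ln(1138.5) = 7.037467
ln(alpha) = ln(4.1) = 1.410987
N_min = 7.037467 / 1.410987 = 4.99


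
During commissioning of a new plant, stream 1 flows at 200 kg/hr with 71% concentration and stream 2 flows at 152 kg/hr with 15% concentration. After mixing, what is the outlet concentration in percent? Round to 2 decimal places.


Mass balance on solute: F1*x1 + F2*x2 = F3*x3
F3 = F1 + F2 = 200 + 152 = 352 kg/hr
x3 = (F1*x1 + F2*x2)/F3
x3 = (200*0.71 + 152*0.15) / 352
x3 = 46.82%


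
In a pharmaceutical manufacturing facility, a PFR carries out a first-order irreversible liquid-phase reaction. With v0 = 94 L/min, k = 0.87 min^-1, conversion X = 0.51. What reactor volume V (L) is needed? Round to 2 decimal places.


V = (v0/k) * ln(1/(1-X))
V = (94/0.87) * ln(1/(1-0.51))
V = 108.045977 * ln(2.040816)
V = 108.045977 * 0.71335
V = 77.07 L


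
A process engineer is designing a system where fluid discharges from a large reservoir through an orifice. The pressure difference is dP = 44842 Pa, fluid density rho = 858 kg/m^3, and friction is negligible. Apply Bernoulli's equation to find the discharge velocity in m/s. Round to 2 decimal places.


v = sqrt(2*dP/rho)
v = sqrt(2*44842/858)
v = sqrt(104.526807)
v = 10.22 m/s


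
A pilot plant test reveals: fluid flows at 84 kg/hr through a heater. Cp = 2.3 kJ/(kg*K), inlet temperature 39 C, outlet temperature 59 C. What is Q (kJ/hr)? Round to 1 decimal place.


Q = m_dot * Cp * (T2 - T1)
Q = 84 * 2.3 * (59 - 39)
Q = 84 * 2.3 * 20
Q = 3864.0 kJ/hr


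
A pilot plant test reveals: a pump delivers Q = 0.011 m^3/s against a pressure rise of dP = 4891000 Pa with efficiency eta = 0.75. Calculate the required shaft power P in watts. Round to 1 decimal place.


P = Q * dP / eta
P = 0.011 * 4891000 / 0.75
P = 53801.0 / 0.75
P = 71734.7 W


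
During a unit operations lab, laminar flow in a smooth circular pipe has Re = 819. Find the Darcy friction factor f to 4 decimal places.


f = 64 / Re
f = 64 / 819
f = 0.0781


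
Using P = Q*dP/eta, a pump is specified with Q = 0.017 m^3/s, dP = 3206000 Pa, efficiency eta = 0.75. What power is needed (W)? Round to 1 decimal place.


P = Q * dP / eta
P = 0.017 * 3206000 / 0.75
P = 54502.0 / 0.75
P = 72669.3 W


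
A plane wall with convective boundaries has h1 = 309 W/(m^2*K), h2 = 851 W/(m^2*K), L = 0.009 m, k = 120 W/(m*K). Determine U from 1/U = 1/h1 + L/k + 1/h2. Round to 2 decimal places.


1/U = 1/h1 + L/k + 1/h2
1/U = 1/309 + 0.009/120 + 1/851
1/U = 0.003236246 + 7.5e-05 + 0.0011750881
1/U = 0.0044863341
U = 222.90 W/(m^2*K)


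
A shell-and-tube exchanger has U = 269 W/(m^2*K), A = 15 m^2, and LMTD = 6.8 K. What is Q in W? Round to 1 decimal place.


Q = U * A * LMTD
Q = 269 * 15 * 6.8
Q = 27438.0 W


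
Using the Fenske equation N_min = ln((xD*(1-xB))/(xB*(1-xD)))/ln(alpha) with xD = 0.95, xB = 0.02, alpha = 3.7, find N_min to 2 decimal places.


N_min = ln((xD*(1-xB))/(xB*(1-xD))) / ln(alpha)
Numerator inside ln: 0.931 / 0.001 = 931.0
ln(931.0) = 6.836259
ln(alpha) = ln(3.7) = 1.308333
N_min = 6.836259 / 1.308333 = 5.23


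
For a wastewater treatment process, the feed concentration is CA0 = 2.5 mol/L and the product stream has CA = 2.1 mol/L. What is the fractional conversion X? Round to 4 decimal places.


X = (CA0 - CA) / CA0
X = (2.5 - 2.1) / 2.5
X = 0.4 / 2.5
X = 0.1600


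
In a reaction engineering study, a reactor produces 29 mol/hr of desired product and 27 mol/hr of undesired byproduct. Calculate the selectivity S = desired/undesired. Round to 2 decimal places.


S = desired product rate / undesired product rate
S = 29 / 27
S = 1.07


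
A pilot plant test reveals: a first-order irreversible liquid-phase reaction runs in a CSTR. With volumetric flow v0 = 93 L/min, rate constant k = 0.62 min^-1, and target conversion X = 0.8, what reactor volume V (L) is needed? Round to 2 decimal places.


V = v0 * X / (k * (1 - X))
V = 93 * 0.8 / (0.62 * (1 - 0.8))
V = 74.4 / (0.62 * 0.2)
V = 74.4 / 0.124
V = 600.00 L


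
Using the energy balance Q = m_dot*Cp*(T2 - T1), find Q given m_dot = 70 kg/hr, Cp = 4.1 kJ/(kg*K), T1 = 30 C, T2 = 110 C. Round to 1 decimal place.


Q = m_dot * Cp * (T2 - T1)
Q = 70 * 4.1 * (110 - 30)
Q = 70 * 4.1 * 80
Q = 22960.0 kJ/hr


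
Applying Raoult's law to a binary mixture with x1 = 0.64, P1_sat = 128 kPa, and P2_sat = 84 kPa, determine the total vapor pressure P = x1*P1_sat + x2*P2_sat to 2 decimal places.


P = x1*P1_sat + x2*P2_sat
x2 = 1 - x1 = 1 - 0.64 = 0.36
P = 0.64*128 + 0.36*84
P = 81.92 + 30.24
P = 112.16 kPa


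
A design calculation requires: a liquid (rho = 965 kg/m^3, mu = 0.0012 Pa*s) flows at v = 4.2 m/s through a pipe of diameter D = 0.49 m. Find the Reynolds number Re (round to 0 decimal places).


Re = rho * v * D / mu
Re = 965 * 4.2 * 0.49 / 0.0012
Re = 1985.97 / 0.0012
Re = 1654975


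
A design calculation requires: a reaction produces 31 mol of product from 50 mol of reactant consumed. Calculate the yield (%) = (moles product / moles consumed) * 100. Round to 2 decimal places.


Yield = (moles product / moles consumed) * 100%
Yield = (31 / 50) * 100
Yield = 0.62 * 100
Yield = 62.00%


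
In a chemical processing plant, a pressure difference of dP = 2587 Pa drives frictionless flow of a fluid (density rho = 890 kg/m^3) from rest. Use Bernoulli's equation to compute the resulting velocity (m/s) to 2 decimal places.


v = sqrt(2*dP/rho)
v = sqrt(2*2587/890)
v = sqrt(5.813483)
v = 2.41 m/s


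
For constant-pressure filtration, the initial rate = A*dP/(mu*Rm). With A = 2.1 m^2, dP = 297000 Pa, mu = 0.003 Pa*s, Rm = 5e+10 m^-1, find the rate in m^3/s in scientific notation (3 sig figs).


rate = A * dP / (mu * Rm)
rate = 2.1 * 297000 / (0.003 * 5e+10)
rate = 623700.0 / 1.500e+08
rate = 4.16e-03 m^3/s


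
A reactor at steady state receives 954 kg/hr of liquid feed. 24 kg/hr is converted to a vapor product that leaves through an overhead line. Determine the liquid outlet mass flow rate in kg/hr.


Steady-state mass balance on the main outlet: F_out = F_in - F_removed
F_out = 954 - 24
F_out = 930 kg/hr


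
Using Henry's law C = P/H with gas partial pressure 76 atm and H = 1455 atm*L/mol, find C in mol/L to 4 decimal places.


C = P / H
C = 76 / 1455
C = 0.0522 mol/L


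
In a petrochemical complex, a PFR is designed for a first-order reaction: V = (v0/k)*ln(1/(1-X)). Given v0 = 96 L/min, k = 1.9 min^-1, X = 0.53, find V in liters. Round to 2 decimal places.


V = (v0/k) * ln(1/(1-X))
V = (96/1.9) * ln(1/(1-0.53))
V = 50.526316 * ln(2.12766)
V = 50.526316 * 0.755023
V = 38.15 L


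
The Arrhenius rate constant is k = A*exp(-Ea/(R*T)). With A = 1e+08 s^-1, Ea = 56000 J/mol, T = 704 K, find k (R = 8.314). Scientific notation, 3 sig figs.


k = A * exp(-Ea/(R*T))
k = 1e+08 * exp(-56000 / (8.314 * 704))
k = 1e+08 * exp(-9.567651)
k = 7.00e+03


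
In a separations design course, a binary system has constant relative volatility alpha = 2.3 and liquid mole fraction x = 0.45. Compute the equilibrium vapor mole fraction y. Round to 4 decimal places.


y = alpha*x / (1 + (alpha-1)*x)
y = 2.3*0.45 / (1 + (2.3-1)*0.45)
y = 1.035 / (1 + 0.585)
y = 1.035 / 1.585
y = 0.6530


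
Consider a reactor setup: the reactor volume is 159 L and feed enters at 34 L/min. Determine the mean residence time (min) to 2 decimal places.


tau = V / v0
tau = 159 / 34
tau = 4.68 min


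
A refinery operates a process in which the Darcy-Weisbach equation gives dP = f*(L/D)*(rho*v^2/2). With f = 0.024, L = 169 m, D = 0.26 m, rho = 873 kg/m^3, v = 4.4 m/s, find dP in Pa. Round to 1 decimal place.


dP = f * (L/D) * (rho*v^2/2)
dP = 0.024 * (169/0.26) * (873*4.4^2/2)
L/D = 650.0
rho*v^2/2 = 873*19.36/2 = 8450.64
dP = 0.024 * 650.0 * 8450.64
dP = 131830.0 Pa


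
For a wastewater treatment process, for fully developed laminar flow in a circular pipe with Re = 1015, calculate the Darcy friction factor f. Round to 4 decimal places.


f = 64 / Re
f = 64 / 1015
f = 0.0631


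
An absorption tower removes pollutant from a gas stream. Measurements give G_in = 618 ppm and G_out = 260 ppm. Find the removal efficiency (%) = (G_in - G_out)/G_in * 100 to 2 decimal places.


Efficiency = (G_in - G_out) / G_in * 100%
Efficiency = (618 - 260) / 618 * 100
Efficiency = 358 / 618 * 100
Efficiency = 57.93%


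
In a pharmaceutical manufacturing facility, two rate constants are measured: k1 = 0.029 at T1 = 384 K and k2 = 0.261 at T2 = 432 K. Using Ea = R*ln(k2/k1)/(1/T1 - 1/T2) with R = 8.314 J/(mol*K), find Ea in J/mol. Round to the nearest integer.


Ea = R * ln(k2/k1) / (1/T1 - 1/T2)
ln(k2/k1) = ln(0.261/0.029) = 2.1972246
1/T1 - 1/T2 = 1/384 - 1/432 = 0.000289351852
Ea = 8.314 * 2.1972246 / 0.000289351852
Ea = 63133 J/mol


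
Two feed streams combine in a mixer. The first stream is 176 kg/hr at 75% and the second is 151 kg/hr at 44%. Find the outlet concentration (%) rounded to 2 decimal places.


Mass balance on solute: F1*x1 + F2*x2 = F3*x3
F3 = F1 + F2 = 176 + 151 = 327 kg/hr
x3 = (F1*x1 + F2*x2)/F3
x3 = (176*0.75 + 151*0.44) / 327
x3 = 60.69%


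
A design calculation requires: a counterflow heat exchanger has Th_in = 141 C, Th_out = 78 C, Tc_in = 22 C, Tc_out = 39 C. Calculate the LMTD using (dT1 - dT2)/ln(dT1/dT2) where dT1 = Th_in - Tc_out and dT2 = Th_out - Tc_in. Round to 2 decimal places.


dT1 = Th_in - Tc_out = 141 - 39 = 102
dT2 = Th_out - Tc_in = 78 - 22 = 56
LMTD = (dT1 - dT2) / ln(dT1/dT2)
LMTD = (102 - 56) / ln(102/56)
LMTD = 76.72 K


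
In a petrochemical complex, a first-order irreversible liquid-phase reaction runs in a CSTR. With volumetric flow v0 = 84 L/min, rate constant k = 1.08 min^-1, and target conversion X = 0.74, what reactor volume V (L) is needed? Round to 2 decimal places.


V = v0 * X / (k * (1 - X))
V = 84 * 0.74 / (1.08 * (1 - 0.74))
V = 62.16 / (1.08 * 0.26)
V = 62.16 / 0.2808
V = 221.37 L


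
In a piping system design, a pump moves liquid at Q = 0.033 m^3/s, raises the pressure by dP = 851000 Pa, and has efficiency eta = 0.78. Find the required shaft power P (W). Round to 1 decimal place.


P = Q * dP / eta
P = 0.033 * 851000 / 0.78
P = 28083.0 / 0.78
P = 36003.8 W


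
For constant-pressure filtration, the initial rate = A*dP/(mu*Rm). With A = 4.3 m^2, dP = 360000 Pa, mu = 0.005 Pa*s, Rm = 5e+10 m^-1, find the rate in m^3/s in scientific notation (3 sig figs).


rate = A * dP / (mu * Rm)
rate = 4.3 * 360000 / (0.005 * 5e+10)
rate = 1548000.0 / 2.500e+08
rate = 6.19e-03 m^3/s


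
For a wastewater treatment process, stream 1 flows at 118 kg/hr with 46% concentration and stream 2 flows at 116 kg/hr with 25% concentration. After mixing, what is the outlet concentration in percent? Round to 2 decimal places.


Mass balance on solute: F1*x1 + F2*x2 = F3*x3
F3 = F1 + F2 = 118 + 116 = 234 kg/hr
x3 = (F1*x1 + F2*x2)/F3
x3 = (118*0.46 + 116*0.25) / 234
x3 = 35.59%


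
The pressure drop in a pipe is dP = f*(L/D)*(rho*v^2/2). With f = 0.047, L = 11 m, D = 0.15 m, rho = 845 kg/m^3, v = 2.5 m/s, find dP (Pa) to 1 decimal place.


dP = f * (L/D) * (rho*v^2/2)
dP = 0.047 * (11/0.15) * (845*2.5^2/2)
L/D = 73.33333333
rho*v^2/2 = 845*6.25/2 = 2640.625
dP = 0.047 * 73.33333333 * 2640.625
dP = 9101.4 Pa
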